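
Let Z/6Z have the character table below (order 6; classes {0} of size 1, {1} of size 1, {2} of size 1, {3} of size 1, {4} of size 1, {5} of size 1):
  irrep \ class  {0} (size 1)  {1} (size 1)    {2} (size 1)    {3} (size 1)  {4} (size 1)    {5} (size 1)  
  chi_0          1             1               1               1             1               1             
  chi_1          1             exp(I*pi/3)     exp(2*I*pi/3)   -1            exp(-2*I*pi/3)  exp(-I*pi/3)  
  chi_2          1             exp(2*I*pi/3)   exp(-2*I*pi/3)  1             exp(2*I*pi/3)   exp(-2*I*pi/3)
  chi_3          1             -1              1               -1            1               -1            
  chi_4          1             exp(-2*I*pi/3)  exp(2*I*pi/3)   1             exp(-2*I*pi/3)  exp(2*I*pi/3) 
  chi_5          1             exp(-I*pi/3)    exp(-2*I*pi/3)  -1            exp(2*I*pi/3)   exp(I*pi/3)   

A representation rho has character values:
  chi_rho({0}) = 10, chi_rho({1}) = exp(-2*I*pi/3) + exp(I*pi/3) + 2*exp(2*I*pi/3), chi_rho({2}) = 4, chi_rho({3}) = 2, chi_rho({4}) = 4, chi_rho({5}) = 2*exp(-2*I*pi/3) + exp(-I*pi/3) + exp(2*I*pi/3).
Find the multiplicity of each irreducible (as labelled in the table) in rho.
Multiplicities: chi_0: 3, chi_1: 1, chi_2: 2, chi_3: 3, chi_4: 1, chi_5: 0.

Why: Use <chi_rho, chi> = (1/|G|) sum_C |C| * chi_rho(C) * conj(chi(C)) with |G| = 6 for each irreducible chi in the table:
  <chi_rho, chi_0> = (1/6)[1*(10)*conj(1) + 1*(exp(-2*I*pi/3) + exp(I*pi/3) + 2*exp(2*I*pi/3))*conj(1) + 1*(4)*conj(1) + 1*(2)*conj(1) + 1*(4)*conj(1) + 1*(2*exp(-2*I*pi/3) + exp(-I*pi/3) + exp(2*I*pi/3))*conj(1)]
      = (1/6)[(10) + (exp(-2*I*pi/3) + exp(I*pi/3) + 2*exp(2*I*pi/3)) + (4) + (2) + (4) + (2*exp(-2*I*pi/3) + exp(-I*pi/3) + exp(2*I*pi/3))] = 18/6 = 3
  <chi_rho, chi_1> = (1/6)[1*(10)*conj(1) + 1*(exp(-2*I*pi/3) + exp(I*pi/3) + 2*exp(2*I*pi/3))*conj(exp(I*pi/3)) + 1*(4)*conj(exp(2*I*pi/3)) + 1*(2)*conj(-1) + 1*(4)*conj(exp(-2*I*pi/3)) + 1*(2*exp(-2*I*pi/3) + exp(-I*pi/3) + exp(2*I*pi/3))*conj(exp(-I*pi/3))]
      = (1/6)[(10) + (2*exp(I*pi/3)) + (2 + 6*exp(-2*I*pi/3) + 2*exp(2*I*pi/3)) + (-2) + (2 + 2*exp(-2*I*pi/3) + 6*exp(2*I*pi/3)) + (2*exp(-I*pi/3))] = 6/6 = 1
  <chi_rho, chi_2> = (1/6)[1*(10)*conj(1) + 1*(exp(-2*I*pi/3) + exp(I*pi/3) + 2*exp(2*I*pi/3))*conj(exp(2*I*pi/3)) + 1*(4)*conj(exp(-2*I*pi/3)) + 1*(2)*conj(1) + 1*(4)*conj(exp(2*I*pi/3)) + 1*(2*exp(-2*I*pi/3) + exp(-I*pi/3) + exp(2*I*pi/3))*conj(exp(-2*I*pi/3))]
      = (1/6)[(10) + (2) + (2 + 2*exp(-2*I*pi/3) + 6*exp(2*I*pi/3)) + (2) + (2 + 6*exp(-2*I*pi/3) + 2*exp(2*I*pi/3)) + (2)] = 12/6 = 2
  <chi_rho, chi_3> = (1/6)[1*(10)*conj(1) + 1*(exp(-2*I*pi/3) + exp(I*pi/3) + 2*exp(2*I*pi/3))*conj(-1) + 1*(4)*conj(1) + 1*(2)*conj(-1) + 1*(4)*conj(1) + 1*(2*exp(-2*I*pi/3) + exp(-I*pi/3) + exp(2*I*pi/3))*conj(-1)]
      = (1/6)[(10) + (-2*exp(2*I*pi/3) - exp(I*pi/3) - exp(-2*I*pi/3)) + (4) + (-2) + (4) + (-exp(2*I*pi/3) - exp(-I*pi/3) - 2*exp(-2*I*pi/3))] = 18/6 = 3
  <chi_rho, chi_4> = (1/6)[1*(10)*conj(1) + 1*(exp(-2*I*pi/3) + exp(I*pi/3) + 2*exp(2*I*pi/3))*conj(exp(-2*I*pi/3)) + 1*(4)*conj(exp(2*I*pi/3)) + 1*(2)*conj(1) + 1*(4)*conj(exp(-2*I*pi/3)) + 1*(2*exp(-2*I*pi/3) + exp(-I*pi/3) + exp(2*I*pi/3))*conj(exp(2*I*pi/3))]
      = (1/6)[(10) + (2*exp(-2*I*pi/3)) + (2 + 6*exp(-2*I*pi/3) + 2*exp(2*I*pi/3)) + (2) + (2 + 2*exp(-2*I*pi/3) + 6*exp(2*I*pi/3)) + (2*exp(2*I*pi/3))] = 6/6 = 1
  <chi_rho, chi_5> = (1/6)[1*(10)*conj(1) + 1*(exp(-2*I*pi/3) + exp(I*pi/3) + 2*exp(2*I*pi/3))*conj(exp(-I*pi/3)) + 1*(4)*conj(exp(-2*I*pi/3)) + 1*(2)*conj(-1) + 1*(4)*conj(exp(2*I*pi/3)) + 1*(2*exp(-2*I*pi/3) + exp(-I*pi/3) + exp(2*I*pi/3))*conj(exp(I*pi/3))]
      = (1/6)[(10) + (-2) + (2 + 2*exp(-2*I*pi/3) + 6*exp(2*I*pi/3)) + (-2) + (2 + 6*exp(-2*I*pi/3) + 2*exp(2*I*pi/3)) + (-2)] = 0/6 = 0
(Exp terms are combined using exp(i*s)*conj(exp(i*t)) = exp(i*(s-t)), and sums of them are collapsed using the identity that for every m > 1 the m distinct m-th roots of unity sum to 0, e.g. 1 + exp(2*I*pi/3) + exp(-2*I*pi/3) = 0.)
Dimension check: dim(rho) = sum (mult * dim) = 3*1 + 1*1 + 2*1 + 3*1 + 1*1 + 0*1 = 10 = chi_rho(e) = 10.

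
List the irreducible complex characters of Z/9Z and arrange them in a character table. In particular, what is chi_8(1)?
Character table of Z/9Z (irreps indexed chi_0,...,chi_8 with chi_k(m) = zeta_9^(k*m), zeta_9 = exp(2*pi*i/9)):
  irrep \ class  {0} (size 1)  {1} (size 1)    {2} (size 1)    {3} (size 1)    {4} (size 1)    {5} (size 1)    {6} (size 1)    {7} (size 1)    {8} (size 1)  
  chi_0          1             1               1               1               1               1               1               1               1             
  chi_1          1             exp(2*I*pi/9)   exp(4*I*pi/9)   exp(2*I*pi/3)   exp(8*I*pi/9)   exp(-8*I*pi/9)  exp(-2*I*pi/3)  exp(-4*I*pi/9)  exp(-2*I*pi/9)
  chi_2          1             exp(4*I*pi/9)   exp(8*I*pi/9)   exp(-2*I*pi/3)  exp(-2*I*pi/9)  exp(2*I*pi/9)   exp(2*I*pi/3)   exp(-8*I*pi/9)  exp(-4*I*pi/9)
  chi_3          1             exp(2*I*pi/3)   exp(-2*I*pi/3)  1               exp(2*I*pi/3)   exp(-2*I*pi/3)  1               exp(2*I*pi/3)   exp(-2*I*pi/3)
  chi_4          1             exp(8*I*pi/9)   exp(-2*I*pi/9)  exp(2*I*pi/3)   exp(-4*I*pi/9)  exp(4*I*pi/9)   exp(-2*I*pi/3)  exp(2*I*pi/9)   exp(-8*I*pi/9)
  chi_5          1             exp(-8*I*pi/9)  exp(2*I*pi/9)   exp(-2*I*pi/3)  exp(4*I*pi/9)   exp(-4*I*pi/9)  exp(2*I*pi/3)   exp(-2*I*pi/9)  exp(8*I*pi/9) 
  chi_6          1             exp(-2*I*pi/3)  exp(2*I*pi/3)   1               exp(-2*I*pi/3)  exp(2*I*pi/3)   1               exp(-2*I*pi/3)  exp(2*I*pi/3) 
  chi_7          1             exp(-4*I*pi/9)  exp(-8*I*pi/9)  exp(2*I*pi/3)   exp(2*I*pi/9)   exp(-2*I*pi/9)  exp(-2*I*pi/3)  exp(8*I*pi/9)   exp(4*I*pi/9) 
  chi_8          1             exp(-2*I*pi/9)  exp(-4*I*pi/9)  exp(-2*I*pi/3)  exp(-8*I*pi/9)  exp(8*I*pi/9)   exp(2*I*pi/3)   exp(4*I*pi/9)   exp(2*I*pi/9) 

Spot check: chi_8(1) = zeta_9^(8*1) = zeta_9^8 = exp(-2*I*pi/9).

Why: Z/9Z is abelian, so all 9 irreducible complex representations are 1-dimensional. They are given by chi_k(m) = zeta_9^(k*m) for k = 0,...,8. Row orthogonality: sum_m chi_k(m) conj(chi_l(m)) = 9 * [k = l].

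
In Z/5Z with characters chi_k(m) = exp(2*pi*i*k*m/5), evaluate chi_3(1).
chi_3(1) = zeta_5^3 = exp(-4*I*pi/5)

Derivation: chi_3(1) = zeta_5^(3*1) = zeta_5^3. Since zeta_5^5 = 1, this equals zeta_5^3 = exp(2*pi*i*3/5) = exp(-4*I*pi/5).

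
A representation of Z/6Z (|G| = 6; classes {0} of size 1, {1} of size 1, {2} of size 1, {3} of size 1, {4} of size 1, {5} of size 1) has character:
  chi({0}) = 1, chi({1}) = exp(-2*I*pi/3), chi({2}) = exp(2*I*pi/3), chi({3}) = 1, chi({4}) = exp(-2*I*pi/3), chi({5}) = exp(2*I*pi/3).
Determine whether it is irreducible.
Irreducible: <chi, chi> = 1.

Solution. <chi, chi> = (1/|G|) sum_C |C| * |chi(C)|^2 = (1/6)[1*|1|^2 + 1*|exp(-2*I*pi/3)|^2 + 1*|exp(2*I*pi/3)|^2 + 1*|1|^2 + 1*|exp(-2*I*pi/3)|^2 + 1*|exp(2*I*pi/3)|^2]
  = (1/6)[(1) + (1) + (1) + (1) + (1) + (1)] = 6/6 = 1.
(Exp terms are combined using exp(i*s)*conj(exp(i*t)) = exp(i*(s-t)), and sums of them are collapsed using the identity that for every m > 1 the m distinct m-th roots of unity sum to 0, e.g. 1 + exp(2*I*pi/3) + exp(-2*I*pi/3) = 0.)
A character is irreducible iff <chi, chi> = 1, so this representation is irreducible.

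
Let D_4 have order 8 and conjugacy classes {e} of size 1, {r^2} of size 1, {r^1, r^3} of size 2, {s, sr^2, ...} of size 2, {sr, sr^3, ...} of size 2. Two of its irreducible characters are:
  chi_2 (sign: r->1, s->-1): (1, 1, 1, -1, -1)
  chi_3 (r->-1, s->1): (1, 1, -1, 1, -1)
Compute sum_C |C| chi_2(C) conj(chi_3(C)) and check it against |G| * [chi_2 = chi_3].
Sum = 0; so <chi_2, chi_3> = 0 (distinct irreducibles are orthogonal).

Working: Compute term by term over conjugacy classes (|C| * chi_2(C) * conj(chi_3(C))):
  1*(1)*conj(1) + 1*(1)*conj(1) + 2*(1)*conj(-1) + 2*(-1)*conj(1) + 2*(-1)*conj(-1)
  = (1) + (1) + (-2) + (-2) + (2)
  = 0.
Dividing by |G| = 8 gives 0/8 = 0, matching the row-orthogonality relation <chi_2, chi_3> = [chi_2 = chi_3].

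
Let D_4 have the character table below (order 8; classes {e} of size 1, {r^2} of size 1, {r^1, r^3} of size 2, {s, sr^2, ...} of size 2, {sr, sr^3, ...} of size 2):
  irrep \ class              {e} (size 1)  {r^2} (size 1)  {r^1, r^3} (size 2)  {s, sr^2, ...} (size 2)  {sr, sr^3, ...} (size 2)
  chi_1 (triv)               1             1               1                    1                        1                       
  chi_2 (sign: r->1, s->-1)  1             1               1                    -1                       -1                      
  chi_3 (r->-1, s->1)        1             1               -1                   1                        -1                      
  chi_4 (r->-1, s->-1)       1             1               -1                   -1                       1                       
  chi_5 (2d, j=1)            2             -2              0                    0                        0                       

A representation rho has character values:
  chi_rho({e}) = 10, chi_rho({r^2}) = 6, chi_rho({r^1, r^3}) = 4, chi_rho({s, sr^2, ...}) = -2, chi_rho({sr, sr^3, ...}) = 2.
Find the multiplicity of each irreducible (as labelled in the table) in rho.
Multiplicities: chi_1: 3, chi_2: 3, chi_3: 0, chi_4: 2, chi_5: 1.

Solution. Use <chi_rho, chi> = (1/|G|) sum_C |C| * chi_rho(C) * conj(chi(C)) with |G| = 8 for each irreducible chi in the table:
  <chi_rho, chi_1> = (1/8)[1*(10)*conj(1) + 1*(6)*conj(1) + 2*(4)*conj(1) + 2*(-2)*conj(1) + 2*(2)*conj(1)]
      = (1/8)[(10) + (6) + (8) + (-4) + (4)] = 24/8 = 3
  <chi_rho, chi_2> = (1/8)[1*(10)*conj(1) + 1*(6)*conj(1) + 2*(4)*conj(1) + 2*(-2)*conj(-1) + 2*(2)*conj(-1)]
      = (1/8)[(10) + (6) + (8) + (4) + (-4)] = 24/8 = 3
  <chi_rho, chi_3> = (1/8)[1*(10)*conj(1) + 1*(6)*conj(1) + 2*(4)*conj(-1) + 2*(-2)*conj(1) + 2*(2)*conj(-1)]
      = (1/8)[(10) + (6) + (-8) + (-4) + (-4)] = 0/8 = 0
  <chi_rho, chi_4> = (1/8)[1*(10)*conj(1) + 1*(6)*conj(1) + 2*(4)*conj(-1) + 2*(-2)*conj(-1) + 2*(2)*conj(1)]
      = (1/8)[(10) + (6) + (-8) + (4) + (4)] = 16/8 = 2
  <chi_rho, chi_5> = (1/8)[1*(10)*conj(2) + 1*(6)*conj(-2) + 2*(4)*conj(0) + 2*(-2)*conj(0) + 2*(2)*conj(0)]
      = (1/8)[(20) + (-12) + (0) + (0) + (0)] = 8/8 = 1
Dimension check: dim(rho) = sum (mult * dim) = 3*1 + 3*1 + 0*1 + 2*1 + 1*2 = 10 = chi_rho(e) = 10.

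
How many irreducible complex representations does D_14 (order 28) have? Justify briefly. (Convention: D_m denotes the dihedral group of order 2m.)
10

Reasoning: The number of irreducible complex representations of a finite group equals its number of conjugacy classes. D_14 has 10 conjugacy classes (n/2 + 3 for n even), so D_14 (order 28) has exactly 10 irreducible complex representations.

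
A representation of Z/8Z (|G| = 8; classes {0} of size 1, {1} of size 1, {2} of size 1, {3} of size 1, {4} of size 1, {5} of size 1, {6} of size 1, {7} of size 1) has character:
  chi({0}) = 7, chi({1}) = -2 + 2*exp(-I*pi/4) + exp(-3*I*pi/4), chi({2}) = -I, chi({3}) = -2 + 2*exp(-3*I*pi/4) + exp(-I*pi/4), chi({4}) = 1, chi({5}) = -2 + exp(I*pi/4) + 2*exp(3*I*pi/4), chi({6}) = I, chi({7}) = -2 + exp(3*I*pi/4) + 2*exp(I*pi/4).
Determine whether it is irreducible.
Not irreducible (reducible): <chi, chi> = 11 > 1.

Justification: <chi, chi> = (1/|G|) sum_C |C| * |chi(C)|^2 = (1/8)[1*|7|^2 + 1*|-2 + 2*exp(-I*pi/4) + exp(-3*I*pi/4)|^2 + 1*|-I|^2 + 1*|-2 + 2*exp(-3*I*pi/4) + exp(-I*pi/4)|^2 + 1*|1|^2 + 1*|-2 + exp(I*pi/4) + 2*exp(3*I*pi/4)|^2 + 1*|I|^2 + 1*|-2 + exp(3*I*pi/4) + 2*exp(I*pi/4)|^2]
  = (1/8)[(49) + (9 - 4*exp(I*pi/4) - 2*exp(3*I*pi/4) - 2*exp(-3*I*pi/4) - 4*exp(-I*pi/4)) + (1) + (9 - 4*exp(3*I*pi/4) - 2*exp(I*pi/4) - 2*exp(-I*pi/4) - 4*exp(-3*I*pi/4)) + (1) + (9 - 4*exp(3*I*pi/4) - 2*exp(I*pi/4) - 2*exp(-I*pi/4) - 4*exp(-3*I*pi/4)) + (1) + (9 - 4*exp(I*pi/4) - 2*exp(3*I*pi/4) - 2*exp(-3*I*pi/4) - 4*exp(-I*pi/4))] = 88/8 = 11.
(Exp terms are combined using exp(i*s)*conj(exp(i*t)) = exp(i*(s-t)), and sums of them are collapsed using the identity that for every m > 1 the m distinct m-th roots of unity sum to 0, e.g. 1 + exp(2*I*pi/3) + exp(-2*I*pi/3) = 0.)
A character is irreducible iff <chi, chi> = 1, so this representation is reducible.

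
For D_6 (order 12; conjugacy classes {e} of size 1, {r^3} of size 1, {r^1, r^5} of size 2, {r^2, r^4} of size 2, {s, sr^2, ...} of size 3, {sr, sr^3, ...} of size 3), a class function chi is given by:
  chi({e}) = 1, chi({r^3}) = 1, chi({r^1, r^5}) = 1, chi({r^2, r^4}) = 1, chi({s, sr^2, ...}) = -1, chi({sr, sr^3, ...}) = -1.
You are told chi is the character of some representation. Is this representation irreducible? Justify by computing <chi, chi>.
Irreducible: <chi, chi> = 1.

Working: <chi, chi> = (1/|G|) sum_C |C| * |chi(C)|^2 = (1/12)[1*|1|^2 + 1*|1|^2 + 2*|1|^2 + 2*|1|^2 + 3*|-1|^2 + 3*|-1|^2]
  = (1/12)[(1) + (1) + (2) + (2) + (3) + (3)] = 12/12 = 1.
A character is irreducible iff <chi, chi> = 1, so this representation is irreducible.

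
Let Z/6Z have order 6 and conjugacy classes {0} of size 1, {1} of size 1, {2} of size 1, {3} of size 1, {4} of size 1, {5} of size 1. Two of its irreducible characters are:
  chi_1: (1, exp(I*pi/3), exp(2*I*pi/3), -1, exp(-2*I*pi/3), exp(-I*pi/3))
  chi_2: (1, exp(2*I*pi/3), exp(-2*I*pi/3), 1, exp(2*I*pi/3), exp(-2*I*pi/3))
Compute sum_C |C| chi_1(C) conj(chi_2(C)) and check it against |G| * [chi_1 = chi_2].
Sum = 0; so <chi_1, chi_2> = 0 (distinct irreducibles are orthogonal).

Explanation: Compute term by term over conjugacy classes (|C| * chi_1(C) * conj(chi_2(C))):
  1*(1)*conj(1) + 1*(exp(I*pi/3))*conj(exp(2*I*pi/3)) + 1*(exp(2*I*pi/3))*conj(exp(-2*I*pi/3)) + 1*(-1)*conj(1) + 1*(exp(-2*I*pi/3))*conj(exp(2*I*pi/3)) + 1*(exp(-I*pi/3))*conj(exp(-2*I*pi/3))
  = (1) + (exp(-I*pi/3)) + (exp(-2*I*pi/3)) + (-1) + (exp(2*I*pi/3)) + (exp(I*pi/3))
  = 0.
(Exp terms are combined using exp(i*s)*conj(exp(i*t)) = exp(i*(s-t)), and sums of them are collapsed using the identity that for every m > 1 the m distinct m-th roots of unity sum to 0, e.g. 1 + exp(2*I*pi/3) + exp(-2*I*pi/3) = 0.)
Dividing by |G| = 6 gives 0/6 = 0, matching the row-orthogonality relation <chi_1, chi_2> = [chi_1 = chi_2].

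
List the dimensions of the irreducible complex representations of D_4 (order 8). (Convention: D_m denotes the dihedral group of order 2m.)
Dimensions: 1, 1, 1, 1, 2

Solution. There are 5 irreducibles (= number of conjugacy classes). Their dimensions d_i satisfy sum d_i^2 = |G| = 8: 1 + 1 + 1 + 1 + 4 = 8.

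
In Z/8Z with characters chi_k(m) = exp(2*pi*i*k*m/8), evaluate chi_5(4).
chi_5(4) = zeta_8^20 = -1

Justification: chi_5(4) = zeta_8^(5*4) = zeta_8^20. Since zeta_8^8 = 1, this equals zeta_8^4 = exp(2*pi*i*4/8) = -1.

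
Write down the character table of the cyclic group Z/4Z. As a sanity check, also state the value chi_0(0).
Character table of Z/4Z (irreps indexed chi_0,...,chi_3 with chi_k(m) = zeta_4^(k*m), zeta_4 = exp(2*pi*i/4)):
  irrep \ class  {0} (size 1)  {1} (size 1)  {2} (size 1)  {3} (size 1)
  chi_0          1             1             1             1           
  chi_1          1             I             -1            -I          
  chi_2          1             -1            1             -1          
  chi_3          1             -I            -1            I           

Spot check: chi_0(0) = zeta_4^(0*0) = zeta_4^0 = 1.

Why: Z/4Z is abelian, so all 4 irreducible complex representations are 1-dimensional. They are given by chi_k(m) = zeta_4^(k*m) for k = 0,...,3. Row orthogonality: sum_m chi_k(m) conj(chi_l(m)) = 4 * [k = l].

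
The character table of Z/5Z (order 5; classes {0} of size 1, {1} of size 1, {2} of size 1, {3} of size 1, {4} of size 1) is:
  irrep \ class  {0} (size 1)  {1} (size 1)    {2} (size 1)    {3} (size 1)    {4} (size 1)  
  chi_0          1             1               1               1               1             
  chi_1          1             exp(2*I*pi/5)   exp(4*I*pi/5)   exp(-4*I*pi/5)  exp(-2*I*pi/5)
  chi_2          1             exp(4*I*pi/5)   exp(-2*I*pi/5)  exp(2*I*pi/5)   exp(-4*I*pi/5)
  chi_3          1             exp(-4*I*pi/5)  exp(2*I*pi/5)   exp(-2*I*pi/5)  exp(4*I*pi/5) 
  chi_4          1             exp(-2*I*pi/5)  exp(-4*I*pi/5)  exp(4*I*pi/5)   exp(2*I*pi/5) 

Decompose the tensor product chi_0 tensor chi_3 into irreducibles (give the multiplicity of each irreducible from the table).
chi_0 tensor chi_3 = chi_3 (all other irreducibles have multiplicity 0).

Solution. The character of a tensor product is the pointwise product (chi_0 * chi_3)(C) = chi_0(C) * chi_3(C):
  {0}: (1)*(1), {1}: (1)*(exp(-4*I*pi/5)), {2}: (1)*(exp(2*I*pi/5)), {3}: (1)*(exp(-2*I*pi/5)), {4}: (1)*(exp(4*I*pi/5))
so (chi_0 * chi_3) takes values
  {0} -> 1, {1} -> exp(-4*I*pi/5), {2} -> exp(2*I*pi/5), {3} -> exp(-2*I*pi/5), {4} -> exp(4*I*pi/5).
Now take the inner product of this character with each irreducible chi from the table, <chi_0*chi_3, chi> = (1/5) sum_C |C| (chi_0*chi_3)(C) conj(chi(C)):
  <chi_0*chi_3, chi_0> = (1/5)[1*(1)*conj(1) + 1*(exp(-4*I*pi/5))*conj(1) + 1*(exp(2*I*pi/5))*conj(1) + 1*(exp(-2*I*pi/5))*conj(1) + 1*(exp(4*I*pi/5))*conj(1)]
      = (1/5)[(1) + (exp(-4*I*pi/5)) + (exp(2*I*pi/5)) + (exp(-2*I*pi/5)) + (exp(4*I*pi/5))] = 0/5 = 0
  <chi_0*chi_3, chi_1> = (1/5)[1*(1)*conj(1) + 1*(exp(-4*I*pi/5))*conj(exp(2*I*pi/5)) + 1*(exp(2*I*pi/5))*conj(exp(4*I*pi/5)) + 1*(exp(-2*I*pi/5))*conj(exp(-4*I*pi/5)) + 1*(exp(4*I*pi/5))*conj(exp(-2*I*pi/5))]
      = (1/5)[(1) + (exp(4*I*pi/5)) + (exp(-2*I*pi/5)) + (exp(2*I*pi/5)) + (exp(-4*I*pi/5))] = 0/5 = 0
  <chi_0*chi_3, chi_2> = (1/5)[1*(1)*conj(1) + 1*(exp(-4*I*pi/5))*conj(exp(4*I*pi/5)) + 1*(exp(2*I*pi/5))*conj(exp(-2*I*pi/5)) + 1*(exp(-2*I*pi/5))*conj(exp(2*I*pi/5)) + 1*(exp(4*I*pi/5))*conj(exp(-4*I*pi/5))]
      = (1/5)[(1) + (exp(2*I*pi/5)) + (exp(4*I*pi/5)) + (exp(-4*I*pi/5)) + (exp(-2*I*pi/5))] = 0/5 = 0
  <chi_0*chi_3, chi_3> = (1/5)[1*(1)*conj(1) + 1*(exp(-4*I*pi/5))*conj(exp(-4*I*pi/5)) + 1*(exp(2*I*pi/5))*conj(exp(2*I*pi/5)) + 1*(exp(-2*I*pi/5))*conj(exp(-2*I*pi/5)) + 1*(exp(4*I*pi/5))*conj(exp(4*I*pi/5))]
      = (1/5)[(1) + (1) + (1) + (1) + (1)] = 5/5 = 1
  <chi_0*chi_3, chi_4> = (1/5)[1*(1)*conj(1) + 1*(exp(-4*I*pi/5))*conj(exp(-2*I*pi/5)) + 1*(exp(2*I*pi/5))*conj(exp(-4*I*pi/5)) + 1*(exp(-2*I*pi/5))*conj(exp(4*I*pi/5)) + 1*(exp(4*I*pi/5))*conj(exp(2*I*pi/5))]
      = (1/5)[(1) + (exp(-2*I*pi/5)) + (exp(-4*I*pi/5)) + (exp(4*I*pi/5)) + (exp(2*I*pi/5))] = 0/5 = 0
(Exp terms are combined using exp(i*s)*conj(exp(i*t)) = exp(i*(s-t)), and sums of them are collapsed using the identity that for every m > 1 the m distinct m-th roots of unity sum to 0, e.g. 1 + exp(2*I*pi/3) + exp(-2*I*pi/3) = 0.)
Hence the multiplicities are chi_3: 1. Dimension check: dim(chi_0)*dim(chi_3) = 1*1 = 1 and sum (mult * dim) = 1*1 = 1.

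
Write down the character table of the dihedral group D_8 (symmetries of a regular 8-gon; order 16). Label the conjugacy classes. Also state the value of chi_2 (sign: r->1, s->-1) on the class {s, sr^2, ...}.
Conjugacy classes: {e} of size 1, {r^4} of size 1, {r^1, r^7} of size 2, {r^2, r^6} of size 2, {r^3, r^5} of size 2, {s, sr^2, ...} of size 4, {sr, sr^3, ...} of size 4.
Character table:
  irrep \ class              {e} (size 1)  {r^4} (size 1)  {r^1, r^7} (size 2)  {r^2, r^6} (size 2)  {r^3, r^5} (size 2)  {s, sr^2, ...} (size 4)  {sr, sr^3, ...} (size 4)
  chi_1 (triv)               1             1               1                    1                    1                    1                        1                       
  chi_2 (sign: r->1, s->-1)  1             1               1                    1                    1                    -1                       -1                      
  chi_3 (r->-1, s->1)        1             1               -1                   1                    -1                   1                        -1                      
  chi_4 (r->-1, s->-1)       1             1               -1                   1                    -1                   -1                       1                       
  chi_5 (2d, j=1)            2             -2              sqrt(2)              0                    -sqrt(2)             0                        0                       
  chi_6 (2d, j=2)            2             2               0                    -2                   0                    0                        0                       
  chi_7 (2d, j=3)            2             -2              -sqrt(2)             0                    sqrt(2)              0                        0                       

Spot check: chi_2 (sign: r->1, s->-1) on {s, sr^2, ...} = -1.

Solution. D_8 has order 2*8 = 16 with 7 conjugacy classes, hence 7 irreducibles. Sum of squared dims 1 + 1 + 1 + 1 + 4 + 4 + 4 = 16 = |G|. Linear characters come from the abelianisation; the 2-dimensional irreps have character r^k -> 2*cos(2*pi*j*k/8), reflections -> 0.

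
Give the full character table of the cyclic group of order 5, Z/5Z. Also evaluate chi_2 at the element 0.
Character table of Z/5Z (irreps indexed chi_0,...,chi_4 with chi_k(m) = zeta_5^(k*m), zeta_5 = exp(2*pi*i/5)):
  irrep \ class  {0} (size 1)  {1} (size 1)    {2} (size 1)    {3} (size 1)    {4} (size 1)  
  chi_0          1             1               1               1               1             
  chi_1          1             exp(2*I*pi/5)   exp(4*I*pi/5)   exp(-4*I*pi/5)  exp(-2*I*pi/5)
  chi_2          1             exp(4*I*pi/5)   exp(-2*I*pi/5)  exp(2*I*pi/5)   exp(-4*I*pi/5)
  chi_3          1             exp(-4*I*pi/5)  exp(2*I*pi/5)   exp(-2*I*pi/5)  exp(4*I*pi/5) 
  chi_4          1             exp(-2*I*pi/5)  exp(-4*I*pi/5)  exp(4*I*pi/5)   exp(2*I*pi/5) 

Spot check: chi_2(0) = zeta_5^(2*0) = zeta_5^0 = 1.

Z/5Z is abelian, so all 5 irreducible complex representations are 1-dimensional. They are given by chi_k(m) = zeta_5^(k*m) for k = 0,...,4. Row orthogonality: sum_m chi_k(m) conj(chi_l(m)) = 5 * [k = l].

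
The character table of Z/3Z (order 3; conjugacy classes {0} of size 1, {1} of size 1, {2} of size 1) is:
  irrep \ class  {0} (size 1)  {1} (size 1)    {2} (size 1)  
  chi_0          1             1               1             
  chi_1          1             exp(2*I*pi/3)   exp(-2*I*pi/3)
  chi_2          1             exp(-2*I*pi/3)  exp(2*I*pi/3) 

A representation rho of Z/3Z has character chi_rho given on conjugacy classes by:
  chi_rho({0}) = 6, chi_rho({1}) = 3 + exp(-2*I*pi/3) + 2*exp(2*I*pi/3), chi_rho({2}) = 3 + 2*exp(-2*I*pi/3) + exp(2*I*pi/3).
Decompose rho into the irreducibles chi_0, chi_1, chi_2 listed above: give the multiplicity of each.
Multiplicities: chi_0: 3, chi_1: 2, chi_2: 1.

Details: Use <chi_rho, chi> = (1/|G|) sum_C |C| * chi_rho(C) * conj(chi(C)) with |G| = 3 for each irreducible chi in the table:
  <chi_rho, chi_0> = (1/3)[1*(6)*conj(1) + 1*(3 + exp(-2*I*pi/3) + 2*exp(2*I*pi/3))*conj(1) + 1*(3 + 2*exp(-2*I*pi/3) + exp(2*I*pi/3))*conj(1)]
      = (1/3)[(6) + (3 + exp(-2*I*pi/3) + 2*exp(2*I*pi/3)) + (3 + 2*exp(-2*I*pi/3) + exp(2*I*pi/3))] = 9/3 = 3
  <chi_rho, chi_1> = (1/3)[1*(6)*conj(1) + 1*(3 + exp(-2*I*pi/3) + 2*exp(2*I*pi/3))*conj(exp(2*I*pi/3)) + 1*(3 + 2*exp(-2*I*pi/3) + exp(2*I*pi/3))*conj(exp(-2*I*pi/3))]
      = (1/3)[(6) + (2 + 3*exp(-2*I*pi/3) + exp(2*I*pi/3)) + (2 + exp(-2*I*pi/3) + 3*exp(2*I*pi/3))] = 6/3 = 2
  <chi_rho, chi_2> = (1/3)[1*(6)*conj(1) + 1*(3 + exp(-2*I*pi/3) + 2*exp(2*I*pi/3))*conj(exp(-2*I*pi/3)) + 1*(3 + 2*exp(-2*I*pi/3) + exp(2*I*pi/3))*conj(exp(2*I*pi/3))]
      = (1/3)[(6) + (1 + 2*exp(-2*I*pi/3) + 3*exp(2*I*pi/3)) + (1 + 3*exp(-2*I*pi/3) + 2*exp(2*I*pi/3))] = 3/3 = 1
(Exp terms are combined using exp(i*s)*conj(exp(i*t)) = exp(i*(s-t)), and sums of them are collapsed using the identity that for every m > 1 the m distinct m-th roots of unity sum to 0, e.g. 1 + exp(2*I*pi/3) + exp(-2*I*pi/3) = 0.)
Dimension check: dim(rho) = sum (mult * dim) = 3*1 + 2*1 + 1*1 = 6 = chi_rho(e) = 6.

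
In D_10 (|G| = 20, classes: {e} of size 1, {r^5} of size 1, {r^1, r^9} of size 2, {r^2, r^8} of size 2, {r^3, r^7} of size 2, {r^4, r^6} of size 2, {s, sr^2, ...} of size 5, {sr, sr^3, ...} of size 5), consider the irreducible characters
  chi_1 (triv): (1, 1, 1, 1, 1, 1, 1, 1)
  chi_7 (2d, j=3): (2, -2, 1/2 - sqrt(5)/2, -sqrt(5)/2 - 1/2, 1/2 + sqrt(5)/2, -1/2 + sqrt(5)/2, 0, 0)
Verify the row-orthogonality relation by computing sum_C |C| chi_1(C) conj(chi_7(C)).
Sum = 0; so <chi_1, chi_7> = 0 (distinct irreducibles are orthogonal).

Solution. Compute term by term over conjugacy classes (|C| * chi_1(C) * conj(chi_7(C))):
  1*(1)*conj(2) + 1*(1)*conj(-2) + 2*(1)*conj(1/2 - sqrt(5)/2) + 2*(1)*conj(-sqrt(5)/2 - 1/2) + 2*(1)*conj(1/2 + sqrt(5)/2) + 2*(1)*conj(-1/2 + sqrt(5)/2) + 5*(1)*conj(0) + 5*(1)*conj(0)
  = (2) + (-2) + (1 - sqrt(5)) + (-sqrt(5) - 1) + (1 + sqrt(5)) + (-1 + sqrt(5)) + (0) + (0)
  = 0.
Dividing by |G| = 20 gives 0/20 = 0, matching the row-orthogonality relation <chi_1, chi_7> = [chi_1 = chi_7].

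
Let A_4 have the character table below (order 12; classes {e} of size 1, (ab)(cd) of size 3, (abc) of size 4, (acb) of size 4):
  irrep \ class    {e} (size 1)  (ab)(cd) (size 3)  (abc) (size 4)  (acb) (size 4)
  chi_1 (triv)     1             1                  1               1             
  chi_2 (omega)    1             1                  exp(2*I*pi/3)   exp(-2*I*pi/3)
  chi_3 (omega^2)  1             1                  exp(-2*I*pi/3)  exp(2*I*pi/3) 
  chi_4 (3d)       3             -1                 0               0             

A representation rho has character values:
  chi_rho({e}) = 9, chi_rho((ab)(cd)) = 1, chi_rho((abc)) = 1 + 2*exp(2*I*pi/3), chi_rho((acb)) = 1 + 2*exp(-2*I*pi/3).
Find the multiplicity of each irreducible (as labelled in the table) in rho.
Multiplicities: chi_1: 1, chi_2: 2, chi_3: 0, chi_4: 2.

Derivation: Use <chi_rho, chi> = (1/|G|) sum_C |C| * chi_rho(C) * conj(chi(C)) with |G| = 12 for each irreducible chi in the table:
  <chi_rho, chi_1> = (1/12)[1*(9)*conj(1) + 3*(1)*conj(1) + 4*(1 + 2*exp(2*I*pi/3))*conj(1) + 4*(1 + 2*exp(-2*I*pi/3))*conj(1)]
      = (1/12)[(9) + (3) + (4 + 8*exp(2*I*pi/3)) + (4 + 8*exp(-2*I*pi/3))] = 12/12 = 1
  <chi_rho, chi_2> = (1/12)[1*(9)*conj(1) + 3*(1)*conj(1) + 4*(1 + 2*exp(2*I*pi/3))*conj(exp(2*I*pi/3)) + 4*(1 + 2*exp(-2*I*pi/3))*conj(exp(-2*I*pi/3))]
      = (1/12)[(9) + (3) + (8 + 4*exp(-2*I*pi/3)) + (8 + 4*exp(2*I*pi/3))] = 24/12 = 2
  <chi_rho, chi_3> = (1/12)[1*(9)*conj(1) + 3*(1)*conj(1) + 4*(1 + 2*exp(2*I*pi/3))*conj(exp(-2*I*pi/3)) + 4*(1 + 2*exp(-2*I*pi/3))*conj(exp(2*I*pi/3))]
      = (1/12)[(9) + (3) + (8*exp(-2*I*pi/3) + 4*exp(2*I*pi/3)) + (4*exp(-2*I*pi/3) + 8*exp(2*I*pi/3))] = 0/12 = 0
  <chi_rho, chi_4> = (1/12)[1*(9)*conj(3) + 3*(1)*conj(-1) + 4*(1 + 2*exp(2*I*pi/3))*conj(0) + 4*(1 + 2*exp(-2*I*pi/3))*conj(0)]
      = (1/12)[(27) + (-3) + (0) + (0)] = 24/12 = 2
(Exp terms are combined using exp(i*s)*conj(exp(i*t)) = exp(i*(s-t)), and sums of them are collapsed using the identity that for every m > 1 the m distinct m-th roots of unity sum to 0, e.g. 1 + exp(2*I*pi/3) + exp(-2*I*pi/3) = 0.)
Dimension check: dim(rho) = sum (mult * dim) = 1*1 + 2*1 + 0*1 + 2*3 = 9 = chi_rho(e) = 9.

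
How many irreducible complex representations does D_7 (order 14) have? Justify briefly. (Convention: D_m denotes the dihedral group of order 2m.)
5

Proof sketch: The number of irreducible complex representations of a finite group equals its number of conjugacy classes. D_7 has 5 conjugacy classes ((n+3)/2 for n odd), so D_7 (order 14) has exactly 5 irreducible complex representations.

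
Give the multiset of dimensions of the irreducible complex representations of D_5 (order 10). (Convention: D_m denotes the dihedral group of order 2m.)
Dimensions: 1, 1, 2, 2

There are 4 irreducibles (= number of conjugacy classes). Their dimensions d_i satisfy sum d_i^2 = |G| = 10: 1 + 1 + 4 + 4 = 10.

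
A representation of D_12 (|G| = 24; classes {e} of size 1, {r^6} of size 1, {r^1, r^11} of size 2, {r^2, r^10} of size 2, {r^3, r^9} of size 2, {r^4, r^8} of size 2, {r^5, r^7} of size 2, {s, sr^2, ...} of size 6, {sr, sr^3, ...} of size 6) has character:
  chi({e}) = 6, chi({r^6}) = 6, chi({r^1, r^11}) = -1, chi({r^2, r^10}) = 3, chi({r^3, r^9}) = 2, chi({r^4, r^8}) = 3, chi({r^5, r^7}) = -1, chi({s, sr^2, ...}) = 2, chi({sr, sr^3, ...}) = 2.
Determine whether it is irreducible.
Not irreducible (reducible): <chi, chi> = 7 > 1.

Solution. <chi, chi> = (1/|G|) sum_C |C| * |chi(C)|^2 = (1/24)[1*|6|^2 + 1*|6|^2 + 2*|-1|^2 + 2*|3|^2 + 2*|2|^2 + 2*|3|^2 + 2*|-1|^2 + 6*|2|^2 + 6*|2|^2]
  = (1/24)[(36) + (36) + (2) + (18) + (8) + (18) + (2) + (24) + (24)] = 168/24 = 7.
A character is irreducible iff <chi, chi> = 1, so this representation is reducible.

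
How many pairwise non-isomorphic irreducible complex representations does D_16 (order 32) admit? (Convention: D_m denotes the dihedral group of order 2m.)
11

Why: The number of irreducible complex representations of a finite group equals its number of conjugacy classes. D_16 has 11 conjugacy classes (n/2 + 3 for n even), so D_16 (order 32) has exactly 11 irreducible complex representations.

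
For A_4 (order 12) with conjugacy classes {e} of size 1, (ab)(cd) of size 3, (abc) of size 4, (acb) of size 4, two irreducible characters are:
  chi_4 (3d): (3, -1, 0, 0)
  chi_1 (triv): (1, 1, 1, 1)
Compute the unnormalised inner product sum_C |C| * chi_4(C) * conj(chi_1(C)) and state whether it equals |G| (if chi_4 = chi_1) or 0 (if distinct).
Sum = 0; so <chi_4, chi_1> = 0 (distinct irreducibles are orthogonal).

Details: Compute term by term over conjugacy classes (|C| * chi_4(C) * conj(chi_1(C))):
  1*(3)*conj(1) + 3*(-1)*conj(1) + 4*(0)*conj(1) + 4*(0)*conj(1)
  = (3) + (-3) + (0) + (0)
  = 0.
(Exp terms are combined using exp(i*s)*conj(exp(i*t)) = exp(i*(s-t)), and sums of them are collapsed using the identity that for every m > 1 the m distinct m-th roots of unity sum to 0, e.g. 1 + exp(2*I*pi/3) + exp(-2*I*pi/3) = 0.)
Dividing by |G| = 12 gives 0/12 = 0, matching the row-orthogonality relation <chi_4, chi_1> = [chi_4 = chi_1].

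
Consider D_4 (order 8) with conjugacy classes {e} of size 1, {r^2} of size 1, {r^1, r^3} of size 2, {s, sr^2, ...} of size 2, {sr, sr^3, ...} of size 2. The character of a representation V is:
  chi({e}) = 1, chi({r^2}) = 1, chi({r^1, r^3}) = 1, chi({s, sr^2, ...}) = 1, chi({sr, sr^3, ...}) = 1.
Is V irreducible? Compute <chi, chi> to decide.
Irreducible: <chi, chi> = 1.

Justification: <chi, chi> = (1/|G|) sum_C |C| * |chi(C)|^2 = (1/8)[1*|1|^2 + 1*|1|^2 + 2*|1|^2 + 2*|1|^2 + 2*|1|^2]
  = (1/8)[(1) + (1) + (2) + (2) + (2)] = 8/8 = 1.
A character is irreducible iff <chi, chi> = 1, so this representation is irreducible.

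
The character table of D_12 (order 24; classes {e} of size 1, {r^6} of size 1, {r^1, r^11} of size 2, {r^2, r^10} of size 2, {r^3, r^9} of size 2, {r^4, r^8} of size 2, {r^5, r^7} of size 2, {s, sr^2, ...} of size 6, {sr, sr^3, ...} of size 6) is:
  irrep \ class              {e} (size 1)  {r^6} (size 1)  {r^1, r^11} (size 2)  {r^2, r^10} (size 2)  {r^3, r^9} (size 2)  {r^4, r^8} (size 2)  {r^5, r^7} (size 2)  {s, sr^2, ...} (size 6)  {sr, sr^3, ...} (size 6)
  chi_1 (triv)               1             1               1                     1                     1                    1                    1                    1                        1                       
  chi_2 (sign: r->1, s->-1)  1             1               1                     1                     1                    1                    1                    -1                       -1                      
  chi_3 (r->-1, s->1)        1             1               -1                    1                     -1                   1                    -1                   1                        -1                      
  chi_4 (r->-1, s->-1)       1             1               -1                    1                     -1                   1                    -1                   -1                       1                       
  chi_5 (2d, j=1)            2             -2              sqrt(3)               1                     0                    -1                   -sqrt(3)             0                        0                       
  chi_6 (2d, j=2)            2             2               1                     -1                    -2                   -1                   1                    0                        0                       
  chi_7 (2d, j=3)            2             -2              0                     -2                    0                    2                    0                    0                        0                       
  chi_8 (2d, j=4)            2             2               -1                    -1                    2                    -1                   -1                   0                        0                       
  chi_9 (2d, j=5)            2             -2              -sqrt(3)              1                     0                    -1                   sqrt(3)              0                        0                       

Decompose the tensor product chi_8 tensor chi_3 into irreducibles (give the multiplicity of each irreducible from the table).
chi_8 tensor chi_3 = chi_6 (all other irreducibles have multiplicity 0).

Derivation: The character of a tensor product is the pointwise product (chi_8 * chi_3)(C) = chi_8(C) * chi_3(C):
  {e}: (2)*(1), {r^6}: (2)*(1), {r^1, r^11}: (-1)*(-1), {r^2, r^10}: (-1)*(1), {r^3, r^9}: (2)*(-1), {r^4, r^8}: (-1)*(1), {r^5, r^7}: (-1)*(-1), {s, sr^2, ...}: (0)*(1), {sr, sr^3, ...}: (0)*(-1)
so (chi_8 * chi_3) takes values
  {e} -> 2, {r^6} -> 2, {r^1, r^11} -> 1, {r^2, r^10} -> -1, {r^3, r^9} -> -2, {r^4, r^8} -> -1, {r^5, r^7} -> 1, {s, sr^2, ...} -> 0, {sr, sr^3, ...} -> 0.
Now take the inner product of this character with each irreducible chi from the table, <chi_8*chi_3, chi> = (1/24) sum_C |C| (chi_8*chi_3)(C) conj(chi(C)):
  <chi_8*chi_3, chi_1> = (1/24)[1*(2)*conj(1) + 1*(2)*conj(1) + 2*(1)*conj(1) + 2*(-1)*conj(1) + 2*(-2)*conj(1) + 2*(-1)*conj(1) + 2*(1)*conj(1) + 6*(0)*conj(1) + 6*(0)*conj(1)]
      = (1/24)[(2) + (2) + (2) + (-2) + (-4) + (-2) + (2) + (0) + (0)] = 0/24 = 0
  <chi_8*chi_3, chi_2> = (1/24)[1*(2)*conj(1) + 1*(2)*conj(1) + 2*(1)*conj(1) + 2*(-1)*conj(1) + 2*(-2)*conj(1) + 2*(-1)*conj(1) + 2*(1)*conj(1) + 6*(0)*conj(-1) + 6*(0)*conj(-1)]
      = (1/24)[(2) + (2) + (2) + (-2) + (-4) + (-2) + (2) + (0) + (0)] = 0/24 = 0
  <chi_8*chi_3, chi_3> = (1/24)[1*(2)*conj(1) + 1*(2)*conj(1) + 2*(1)*conj(-1) + 2*(-1)*conj(1) + 2*(-2)*conj(-1) + 2*(-1)*conj(1) + 2*(1)*conj(-1) + 6*(0)*conj(1) + 6*(0)*conj(-1)]
      = (1/24)[(2) + (2) + (-2) + (-2) + (4) + (-2) + (-2) + (0) + (0)] = 0/24 = 0
  <chi_8*chi_3, chi_4> = (1/24)[1*(2)*conj(1) + 1*(2)*conj(1) + 2*(1)*conj(-1) + 2*(-1)*conj(1) + 2*(-2)*conj(-1) + 2*(-1)*conj(1) + 2*(1)*conj(-1) + 6*(0)*conj(-1) + 6*(0)*conj(1)]
      = (1/24)[(2) + (2) + (-2) + (-2) + (4) + (-2) + (-2) + (0) + (0)] = 0/24 = 0
  <chi_8*chi_3, chi_5> = (1/24)[1*(2)*conj(2) + 1*(2)*conj(-2) + 2*(1)*conj(sqrt(3)) + 2*(-1)*conj(1) + 2*(-2)*conj(0) + 2*(-1)*conj(-1) + 2*(1)*conj(-sqrt(3)) + 6*(0)*conj(0) + 6*(0)*conj(0)]
      = (1/24)[(4) + (-4) + (2*sqrt(3)) + (-2) + (0) + (2) + (-2*sqrt(3)) + (0) + (0)] = 0/24 = 0
  <chi_8*chi_3, chi_6> = (1/24)[1*(2)*conj(2) + 1*(2)*conj(2) + 2*(1)*conj(1) + 2*(-1)*conj(-1) + 2*(-2)*conj(-2) + 2*(-1)*conj(-1) + 2*(1)*conj(1) + 6*(0)*conj(0) + 6*(0)*conj(0)]
      = (1/24)[(4) + (4) + (2) + (2) + (8) + (2) + (2) + (0) + (0)] = 24/24 = 1
  <chi_8*chi_3, chi_7> = (1/24)[1*(2)*conj(2) + 1*(2)*conj(-2) + 2*(1)*conj(0) + 2*(-1)*conj(-2) + 2*(-2)*conj(0) + 2*(-1)*conj(2) + 2*(1)*conj(0) + 6*(0)*conj(0) + 6*(0)*conj(0)]
      = (1/24)[(4) + (-4) + (0) + (4) + (0) + (-4) + (0) + (0) + (0)] = 0/24 = 0
  <chi_8*chi_3, chi_8> = (1/24)[1*(2)*conj(2) + 1*(2)*conj(2) + 2*(1)*conj(-1) + 2*(-1)*conj(-1) + 2*(-2)*conj(2) + 2*(-1)*conj(-1) + 2*(1)*conj(-1) + 6*(0)*conj(0) + 6*(0)*conj(0)]
      = (1/24)[(4) + (4) + (-2) + (2) + (-8) + (2) + (-2) + (0) + (0)] = 0/24 = 0
  <chi_8*chi_3, chi_9> = (1/24)[1*(2)*conj(2) + 1*(2)*conj(-2) + 2*(1)*conj(-sqrt(3)) + 2*(-1)*conj(1) + 2*(-2)*conj(0) + 2*(-1)*conj(-1) + 2*(1)*conj(sqrt(3)) + 6*(0)*conj(0) + 6*(0)*conj(0)]
      = (1/24)[(4) + (-4) + (-2*sqrt(3)) + (-2) + (0) + (2) + (2*sqrt(3)) + (0) + (0)] = 0/24 = 0
Hence the multiplicities are chi_6: 1. Dimension check: dim(chi_8)*dim(chi_3) = 2*1 = 2 and sum (mult * dim) = 1*2 = 2.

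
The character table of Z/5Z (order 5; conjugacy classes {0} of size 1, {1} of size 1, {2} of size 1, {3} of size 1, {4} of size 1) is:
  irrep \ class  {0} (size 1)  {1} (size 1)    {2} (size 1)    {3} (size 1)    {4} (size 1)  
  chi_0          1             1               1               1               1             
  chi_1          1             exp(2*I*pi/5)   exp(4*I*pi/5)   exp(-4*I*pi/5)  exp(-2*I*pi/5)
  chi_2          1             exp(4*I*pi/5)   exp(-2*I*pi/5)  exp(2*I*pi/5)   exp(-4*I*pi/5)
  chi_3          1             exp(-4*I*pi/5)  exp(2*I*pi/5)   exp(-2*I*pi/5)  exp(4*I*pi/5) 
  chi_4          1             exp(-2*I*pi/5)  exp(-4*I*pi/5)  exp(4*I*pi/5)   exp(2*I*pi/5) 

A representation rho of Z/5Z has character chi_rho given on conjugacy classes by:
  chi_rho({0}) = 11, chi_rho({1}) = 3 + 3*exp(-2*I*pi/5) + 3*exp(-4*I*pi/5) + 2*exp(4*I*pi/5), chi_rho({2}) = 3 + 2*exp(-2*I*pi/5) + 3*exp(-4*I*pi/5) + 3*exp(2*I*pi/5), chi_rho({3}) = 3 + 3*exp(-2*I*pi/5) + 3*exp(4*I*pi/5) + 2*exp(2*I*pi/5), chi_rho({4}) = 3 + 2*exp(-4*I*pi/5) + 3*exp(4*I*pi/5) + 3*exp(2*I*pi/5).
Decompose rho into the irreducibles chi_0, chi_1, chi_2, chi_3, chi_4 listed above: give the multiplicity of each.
Multiplicities: chi_0: 3, chi_1: 0, chi_2: 2, chi_3: 3, chi_4: 3.

Details: Use <chi_rho, chi> = (1/|G|) sum_C |C| * chi_rho(C) * conj(chi(C)) with |G| = 5 for each irreducible chi in the table:
  <chi_rho, chi_0> = (1/5)[1*(11)*conj(1) + 1*(3 + 3*exp(-2*I*pi/5) + 3*exp(-4*I*pi/5) + 2*exp(4*I*pi/5))*conj(1) + 1*(3 + 2*exp(-2*I*pi/5) + 3*exp(-4*I*pi/5) + 3*exp(2*I*pi/5))*conj(1) + 1*(3 + 3*exp(-2*I*pi/5) + 3*exp(4*I*pi/5) + 2*exp(2*I*pi/5))*conj(1) + 1*(3 + 2*exp(-4*I*pi/5) + 3*exp(4*I*pi/5) + 3*exp(2*I*pi/5))*conj(1)]
      = (1/5)[(11) + (3 + 3*exp(-2*I*pi/5) + 3*exp(-4*I*pi/5) + 2*exp(4*I*pi/5)) + (3 + 2*exp(-2*I*pi/5) + 3*exp(-4*I*pi/5) + 3*exp(2*I*pi/5)) + (3 + 3*exp(-2*I*pi/5) + 3*exp(4*I*pi/5) + 2*exp(2*I*pi/5)) + (3 + 2*exp(-4*I*pi/5) + 3*exp(4*I*pi/5) + 3*exp(2*I*pi/5))] = 15/5 = 3
  <chi_rho, chi_1> = (1/5)[1*(11)*conj(1) + 1*(3 + 3*exp(-2*I*pi/5) + 3*exp(-4*I*pi/5) + 2*exp(4*I*pi/5))*conj(exp(2*I*pi/5)) + 1*(3 + 2*exp(-2*I*pi/5) + 3*exp(-4*I*pi/5) + 3*exp(2*I*pi/5))*conj(exp(4*I*pi/5)) + 1*(3 + 3*exp(-2*I*pi/5) + 3*exp(4*I*pi/5) + 2*exp(2*I*pi/5))*conj(exp(-4*I*pi/5)) + 1*(3 + 2*exp(-4*I*pi/5) + 3*exp(4*I*pi/5) + 3*exp(2*I*pi/5))*conj(exp(-2*I*pi/5))]
      = (1/5)[(11) + (3*exp(-2*I*pi/5) + 3*exp(-4*I*pi/5) + 3*exp(4*I*pi/5) + 2*exp(2*I*pi/5)) + (3*exp(-2*I*pi/5) + 3*exp(-4*I*pi/5) + 2*exp(4*I*pi/5) + 3*exp(2*I*pi/5)) + (3*exp(-2*I*pi/5) + 2*exp(-4*I*pi/5) + 3*exp(4*I*pi/5) + 3*exp(2*I*pi/5)) + (2*exp(-2*I*pi/5) + 3*exp(-4*I*pi/5) + 3*exp(4*I*pi/5) + 3*exp(2*I*pi/5))] = 0/5 = 0
  <chi_rho, chi_2> = (1/5)[1*(11)*conj(1) + 1*(3 + 3*exp(-2*I*pi/5) + 3*exp(-4*I*pi/5) + 2*exp(4*I*pi/5))*conj(exp(4*I*pi/5)) + 1*(3 + 2*exp(-2*I*pi/5) + 3*exp(-4*I*pi/5) + 3*exp(2*I*pi/5))*conj(exp(-2*I*pi/5)) + 1*(3 + 3*exp(-2*I*pi/5) + 3*exp(4*I*pi/5) + 2*exp(2*I*pi/5))*conj(exp(2*I*pi/5)) + 1*(3 + 2*exp(-4*I*pi/5) + 3*exp(4*I*pi/5) + 3*exp(2*I*pi/5))*conj(exp(-4*I*pi/5))]
      = (1/5)[(11) + (2 + 3*exp(-4*I*pi/5) + 3*exp(4*I*pi/5) + 3*exp(2*I*pi/5)) + (2 + 3*exp(-2*I*pi/5) + 3*exp(4*I*pi/5) + 3*exp(2*I*pi/5)) + (2 + 3*exp(-2*I*pi/5) + 3*exp(-4*I*pi/5) + 3*exp(2*I*pi/5)) + (2 + 3*exp(-2*I*pi/5) + 3*exp(-4*I*pi/5) + 3*exp(4*I*pi/5))] = 10/5 = 2
  <chi_rho, chi_3> = (1/5)[1*(11)*conj(1) + 1*(3 + 3*exp(-2*I*pi/5) + 3*exp(-4*I*pi/5) + 2*exp(4*I*pi/5))*conj(exp(-4*I*pi/5)) + 1*(3 + 2*exp(-2*I*pi/5) + 3*exp(-4*I*pi/5) + 3*exp(2*I*pi/5))*conj(exp(2*I*pi/5)) + 1*(3 + 3*exp(-2*I*pi/5) + 3*exp(4*I*pi/5) + 2*exp(2*I*pi/5))*conj(exp(-2*I*pi/5)) + 1*(3 + 2*exp(-4*I*pi/5) + 3*exp(4*I*pi/5) + 3*exp(2*I*pi/5))*conj(exp(4*I*pi/5))]
      = (1/5)[(11) + (3 + 2*exp(-2*I*pi/5) + 3*exp(4*I*pi/5) + 3*exp(2*I*pi/5)) + (3 + 3*exp(-2*I*pi/5) + 2*exp(-4*I*pi/5) + 3*exp(4*I*pi/5)) + (3 + 3*exp(-4*I*pi/5) + 2*exp(4*I*pi/5) + 3*exp(2*I*pi/5)) + (3 + 3*exp(-2*I*pi/5) + 3*exp(-4*I*pi/5) + 2*exp(2*I*pi/5))] = 15/5 = 3
  <chi_rho, chi_4> = (1/5)[1*(11)*conj(1) + 1*(3 + 3*exp(-2*I*pi/5) + 3*exp(-4*I*pi/5) + 2*exp(4*I*pi/5))*conj(exp(-2*I*pi/5)) + 1*(3 + 2*exp(-2*I*pi/5) + 3*exp(-4*I*pi/5) + 3*exp(2*I*pi/5))*conj(exp(-4*I*pi/5)) + 1*(3 + 3*exp(-2*I*pi/5) + 3*exp(4*I*pi/5) + 2*exp(2*I*pi/5))*conj(exp(4*I*pi/5)) + 1*(3 + 2*exp(-4*I*pi/5) + 3*exp(4*I*pi/5) + 3*exp(2*I*pi/5))*conj(exp(2*I*pi/5))]
      = (1/5)[(11) + (3 + 3*exp(-2*I*pi/5) + 2*exp(-4*I*pi/5) + 3*exp(2*I*pi/5)) + (3 + 3*exp(-4*I*pi/5) + 3*exp(4*I*pi/5) + 2*exp(2*I*pi/5)) + (3 + 2*exp(-2*I*pi/5) + 3*exp(-4*I*pi/5) + 3*exp(4*I*pi/5)) + (3 + 3*exp(-2*I*pi/5) + 2*exp(4*I*pi/5) + 3*exp(2*I*pi/5))] = 15/5 = 3
(Exp terms are combined using exp(i*s)*conj(exp(i*t)) = exp(i*(s-t)), and sums of them are collapsed using the identity that for every m > 1 the m distinct m-th roots of unity sum to 0, e.g. 1 + exp(2*I*pi/3) + exp(-2*I*pi/3) = 0.)
Dimension check: dim(rho) = sum (mult * dim) = 3*1 + 0*1 + 2*1 + 3*1 + 3*1 = 11 = chi_rho(e) = 11.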